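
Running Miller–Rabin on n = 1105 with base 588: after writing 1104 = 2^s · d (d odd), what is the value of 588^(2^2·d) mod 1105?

n − 1 = 1104 = 2^4 · 69, so s = 4 and d = 69.
x_0 = 588^69 mod 1105 = 703.
x_1 = 703^2 mod 1105 = 274.
x_2 = 274^2 mod 1105 = 1041.

1041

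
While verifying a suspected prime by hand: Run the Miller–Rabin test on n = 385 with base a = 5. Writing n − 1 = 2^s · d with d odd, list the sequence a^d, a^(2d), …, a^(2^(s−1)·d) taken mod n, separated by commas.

n − 1 = 384 = 2^7 · 3, so s = 7 and d = 3.
x_0 = 5^3 mod 385 = 125.
x_1 = 125^2 mod 385 = 225.
x_2 = 225^2 mod 385 = 190.
x_3 = 190^2 mod 385 = 295.
x_4 = 295^2 mod 385 = 15.
x_5 = 15^2 mod 385 = 225.
x_6 = 225^2 mod 385 = 190.

125, 225, 190, 295, 15, 225, 190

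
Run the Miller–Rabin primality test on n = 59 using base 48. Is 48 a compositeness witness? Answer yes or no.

n − 1 = 58 = 2^1 · 29, so s = 1 and d = 29.
x_0 = 48^29 mod 59 = 1.
x_0 = 1, so 48 is not a witness.

no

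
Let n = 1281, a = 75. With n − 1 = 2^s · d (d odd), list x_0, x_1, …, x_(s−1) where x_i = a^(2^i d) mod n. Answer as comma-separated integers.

780, 1206, 501, 1206, 501, 1206, 501, 1206

n − 1 = 1280 = 2^8 · 5, so s = 8 and d = 5.
x_0 = 75^5 mod 1281 = 780.
x_1 = 780^2 mod 1281 = 1206.
x_2 = 1206^2 mod 1281 = 501.
x_3 = 501^2 mod 1281 = 1206.
x_4 = 1206^2 mod 1281 = 501.
x_5 = 501^2 mod 1281 = 1206.
x_6 = 1206^2 mod 1281 = 501.
x_7 = 501^2 mod 1281 = 1206.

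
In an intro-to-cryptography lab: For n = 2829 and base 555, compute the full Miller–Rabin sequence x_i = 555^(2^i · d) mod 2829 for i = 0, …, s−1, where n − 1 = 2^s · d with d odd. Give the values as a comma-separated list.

n − 1 = 2828 = 2^2 · 707, so s = 2 and d = 707.
x_0 = 555^707 mod 2829 = 1752.
x_1 = 1752^2 mod 2829 = 39.

1752, 39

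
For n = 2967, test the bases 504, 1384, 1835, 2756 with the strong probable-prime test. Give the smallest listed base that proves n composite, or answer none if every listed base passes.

504

n − 1 = 2966 = 2^1 · 1483, so s = 1 and d = 1483.
Base 504: x_0 = 504^1483 mod 2967 = 1029. x_0 ∉ {1, 2966} and s = 1, so 504 is a Miller–Rabin witness and 2967 is composite.
Base 1384: x_0 = 1384^1483 mod 2967 = 1876. x_0 ∉ {1, 2966} and s = 1, so 1384 is a Miller–Rabin witness and 2967 is composite.
Base 1835: x_0 = 1835^1483 mod 2967 = 104. x_0 ∉ {1, 2966} and s = 1, so 1835 is a Miller–Rabin witness and 2967 is composite.
Base 2756: x_0 = 2756^1483 mod 2967 = 2333. x_0 ∉ {1, 2966} and s = 1, so 2756 is a Miller–Rabin witness and 2967 is composite.
The smallest witness among the given bases is 504.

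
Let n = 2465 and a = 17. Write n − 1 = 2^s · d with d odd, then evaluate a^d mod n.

17

n − 1 = 2464 = 2^5 · 77, so s = 5 and d = 77.
Repeated squaring mod 2465: 17^1 ≡ 17, 17^2 ≡ 289, 17^4 ≡ 2176, 17^8 ≡ 2176, 17^16 ≡ 2176, 17^32 ≡ 2176, 17^64 ≡ 2176.
77 = 64 + 8 + 4 + 1, so 17^77 ≡ 2176·2176·2176·17 ≡ 17 (mod 2465).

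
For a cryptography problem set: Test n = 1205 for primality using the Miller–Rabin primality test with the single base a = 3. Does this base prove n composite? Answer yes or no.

n − 1 = 1204 = 2^2 · 301, so s = 2 and d = 301.
Repeated squaring mod 1205: 3^1 ≡ 3, 3^2 ≡ 9, 3^4 ≡ 81, 3^8 ≡ 536, 3^16 ≡ 506, 3^32 ≡ 576, 3^64 ≡ 401, 3^128 ≡ 536, 3^256 ≡ 506.
301 = 256 + 32 + 8 + 4 + 1, so 3^301 ≡ 506·576·536·81·3 ≡ 238 (mod 1205).
x_0 = 3^301 mod 1205 = 238.
x_0 is neither 1 nor 1204, so continue squaring.
x_1 = 238^2 mod 1205 = 9.
Reached i = s−1 = 1 without hitting −1: 3 is a Miller–Rabin witness and 1205 is composite.

yes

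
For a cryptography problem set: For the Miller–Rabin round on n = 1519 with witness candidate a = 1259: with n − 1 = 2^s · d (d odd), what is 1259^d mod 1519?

n − 1 = 1518 = 2^1 · 759, so s = 1 and d = 759.
1259^759 mod 1519 = 202.

202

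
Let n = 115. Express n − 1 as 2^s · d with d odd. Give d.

57

Halving: 114 → 57; 57 is odd.
So 114 = 2^1 · 57.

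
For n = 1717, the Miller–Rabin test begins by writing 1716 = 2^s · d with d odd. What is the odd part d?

Halving: 1716 → 858 → 429; 429 is odd.
So 1716 = 2^2 · 429.

429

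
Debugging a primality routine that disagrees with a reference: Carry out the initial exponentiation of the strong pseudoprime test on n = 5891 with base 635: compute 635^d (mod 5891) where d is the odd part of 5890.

5694

n − 1 = 5890 = 2^1 · 2945, so s = 1 and d = 2945.
635^2945 mod 5891 = 5694.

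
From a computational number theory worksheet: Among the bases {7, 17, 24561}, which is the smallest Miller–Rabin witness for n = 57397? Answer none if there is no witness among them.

n − 1 = 57396 = 2^2 · 14349, so s = 2 and d = 14349.
Base 7: x_0 = 7^14349 mod 57397 = 1. x_0 = 1, so 7 is not a witness.
Base 17: x_0 = 17^14349 mod 57397 = 31168. x_0 is neither 1 nor 57396, so continue squaring. x_1 = 31168^2 mod 57397 = 57396. x_1 ≡ −1, so 17 is not a witness.
Base 24561: x_0 = 24561^14349 mod 57397 = 1. x_0 = 1, so 24561 is not a witness.
No listed base is a witness for 57397.

none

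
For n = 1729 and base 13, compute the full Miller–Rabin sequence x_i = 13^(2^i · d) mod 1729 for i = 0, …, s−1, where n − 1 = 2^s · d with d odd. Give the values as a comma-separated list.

1196, 533, 533, 533, 533, 533

n − 1 = 1728 = 2^6 · 27, so s = 6 and d = 27.
x_0 = 13^27 mod 1729 = 1196.
x_1 = 1196^2 mod 1729 = 533.
x_2 = 533^2 mod 1729 = 533.
x_3 = 533^2 mod 1729 = 533.
x_4 = 533^2 mod 1729 = 533.
x_5 = 533^2 mod 1729 = 533.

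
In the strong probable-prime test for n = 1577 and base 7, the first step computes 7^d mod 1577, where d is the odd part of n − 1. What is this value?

30

n − 1 = 1576 = 2^3 · 197, so s = 3 and d = 197.
Repeated squaring mod 1577: 7^1 ≡ 7, 7^2 ≡ 49, 7^4 ≡ 824, 7^8 ≡ 866, 7^16 ≡ 881, 7^32 ≡ 277, 7^64 ≡ 1033, 7^128 ≡ 1037.
197 = 128 + 64 + 4 + 1, so 7^197 ≡ 1037·1033·824·7 ≡ 30 (mod 1577).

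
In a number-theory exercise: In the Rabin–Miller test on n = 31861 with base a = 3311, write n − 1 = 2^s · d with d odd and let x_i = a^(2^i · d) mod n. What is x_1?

12597

n − 1 = 31860 = 2^2 · 7965, so s = 2 and d = 7965.
Repeated squaring mod 31861: 3311^1 ≡ 3311, 3311^2 ≡ 2537, 3311^4 ≡ 447, 3311^8 ≡ 8643, 3311^16 ≡ 19265, 3311^32 ≡ 23297, 3311^64 ≡ 29935, 3311^128 ≡ 13600, 3311^256 ≡ 6895, 3311^512 ≡ 4413, 3311^1024 ≡ 7498, 3311^2048 ≡ 17200, 3311^4096 ≡ 10615.
7965 = 4096 + 2048 + 1024 + 512 + 256 + 16 + 8 + 4 + 1, so 3311^7965 ≡ 10615·17200·7498·4413·6895·19265·8643·447·3311 ≡ 18867 (mod 31861).
x_0 = 18867.
x_1 = 18867^2 mod 31861 = 12597.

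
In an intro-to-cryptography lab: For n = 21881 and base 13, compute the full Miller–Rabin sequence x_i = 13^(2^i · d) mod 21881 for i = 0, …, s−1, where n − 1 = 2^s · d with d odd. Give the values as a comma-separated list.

n − 1 = 21880 = 2^3 · 2735, so s = 3 and d = 2735.
x_0 = 13^2735 mod 21881 = 16091.
x_1 = 16091^2 mod 21881 = 2408.
x_2 = 2408^2 mod 21881 = 21880.

16091, 2408, 21880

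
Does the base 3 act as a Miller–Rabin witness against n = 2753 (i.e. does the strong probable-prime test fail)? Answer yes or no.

no

n − 1 = 2752 = 2^6 · 43, so s = 6 and d = 43.
Repeated squaring mod 2753: 3^1 ≡ 3, 3^2 ≡ 9, 3^4 ≡ 81, 3^8 ≡ 1055, 3^16 ≡ 813, 3^32 ≡ 249.
43 = 32 + 8 + 2 + 1, so 3^43 ≡ 249·1055·9·3 ≡ 1037 (mod 2753).
x_0 = 3^43 mod 2753 = 1037.
x_0 is neither 1 nor 2752, so continue squaring.
x_1 = 1037^2 mod 2753 = 1699.
x_2 = 1699^2 mod 2753 = 1457.
x_3 = 1457^2 mod 2753 = 286.
x_4 = 286^2 mod 2753 = 1959.
x_5 = 1959^2 mod 2753 = 2752.
x_5 ≡ −1, so 3 is not a witness.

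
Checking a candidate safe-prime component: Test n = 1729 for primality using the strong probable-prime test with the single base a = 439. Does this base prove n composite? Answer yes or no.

no

n − 1 = 1728 = 2^6 · 27, so s = 6 and d = 27.
x_0 = 439^27 mod 1729 = 1728.
x_0 = 1728 ≡ −1, so 439 is not a witness.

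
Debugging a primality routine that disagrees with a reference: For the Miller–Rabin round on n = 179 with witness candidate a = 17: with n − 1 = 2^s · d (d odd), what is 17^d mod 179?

1

n − 1 = 178 = 2^1 · 89, so s = 1 and d = 89.
Repeated squaring mod 179: 17^1 ≡ 17, 17^2 ≡ 110, 17^4 ≡ 107, 17^8 ≡ 172, 17^16 ≡ 49, 17^32 ≡ 74, 17^64 ≡ 106.
89 = 64 + 16 + 8 + 1, so 17^89 ≡ 106·49·172·17 ≡ 1 (mod 179).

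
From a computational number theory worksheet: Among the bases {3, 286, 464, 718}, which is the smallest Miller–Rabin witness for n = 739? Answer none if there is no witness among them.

n − 1 = 738 = 2^1 · 369, so s = 1 and d = 369.
Base 3: x_0 = 3^369 mod 739 = 738. x_0 = 738 ≡ −1, so 3 is not a witness.
Base 286: x_0 = 286^369 mod 739 = 1. x_0 = 1, so 286 is not a witness.
Base 464: x_0 = 464^369 mod 739 = 738. x_0 = 738 ≡ −1, so 464 is not a witness.
Base 718: x_0 = 718^369 mod 739 = 738. x_0 = 738 ≡ −1, so 718 is not a witness.
No listed base is a witness for 739.

none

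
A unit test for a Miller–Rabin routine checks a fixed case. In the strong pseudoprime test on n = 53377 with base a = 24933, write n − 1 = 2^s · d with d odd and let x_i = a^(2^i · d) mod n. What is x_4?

39975

n − 1 = 53376 = 2^7 · 417, so s = 7 and d = 417.
Repeated squaring mod 53377: 24933^1 ≡ 24933, 24933^2 ≡ 25947, 24933^4 ≡ 2708, 24933^8 ≡ 20615, 24933^16 ≡ 43928, 24933^32 ≡ 37257, 24933^64 ≡ 15164, 24933^128 ≡ 52157, 24933^256 ≡ 47221.
417 = 256 + 128 + 32 + 1, so 24933^417 ≡ 47221·52157·37257·24933 ≡ 10552 (mod 53377).
x_0 = 10552.
x_1 = 10552^2 mod 53377 = 282.
x_2 = 282^2 mod 53377 = 26147.
x_3 = 26147^2 mod 53377 = 12993.
x_4 = 12993^2 mod 53377 = 39975.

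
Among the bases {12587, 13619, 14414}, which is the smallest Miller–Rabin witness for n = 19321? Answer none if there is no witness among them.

13619

n − 1 = 19320 = 2^3 · 2415, so s = 3 and d = 2415.
Base 12587: x_0 = 12587^2415 mod 19321 = 1. x_0 = 1, so 12587 is not a witness.
Base 13619: x_0 = 13619^2415 mod 19321 = 11816. x_0 is neither 1 nor 19320, so continue squaring. x_1 = 11816^2 mod 19321 = 4310. x_2 = 4310^2 mod 19321 = 8619. Reached i = s−1 = 2 without hitting −1: 13619 is a Miller–Rabin witness and 19321 is composite.
Base 14414: x_0 = 14414^2415 mod 19321 = 4308. x_0 is neither 1 nor 19320, so continue squaring. x_1 = 4308^2 mod 19321 = 10704. x_2 = 10704^2 mod 19321 = 2086. Reached i = s−1 = 2 without hitting −1: 14414 is a Miller–Rabin witness and 19321 is composite.
The smallest witness among the given bases is 13619.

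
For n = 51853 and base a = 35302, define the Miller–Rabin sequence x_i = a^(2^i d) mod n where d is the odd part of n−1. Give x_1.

n − 1 = 51852 = 2^2 · 12963, so s = 2 and d = 12963.
Repeated squaring mod 51853: 35302^1 ≡ 35302, 35302^2 ≡ 48055, 35302^4 ≡ 9670, 35302^8 ≡ 17941, 35302^16 ≡ 27910, 35302^32 ≡ 32334, 35302^64 ≡ 27370, 35302^128 ≡ 48462, 35302^256 ≡ 39368, 35302^512 ≡ 5107, 35302^1024 ≡ 51243, 35302^2048 ≡ 9129, 35302^4096 ≡ 10870, 35302^8192 ≡ 35766.
12963 = 8192 + 4096 + 512 + 128 + 32 + 2 + 1, so 35302^12963 ≡ 35766·10870·5107·48462·32334·48055·35302 ≡ 1 (mod 51853).
x_0 = 1.
x_1 = 1^2 mod 51853 = 1.

1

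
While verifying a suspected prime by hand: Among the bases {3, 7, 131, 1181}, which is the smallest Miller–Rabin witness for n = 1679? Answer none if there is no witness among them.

3

n − 1 = 1678 = 2^1 · 839, so s = 1 and d = 839.
Base 3: x_0 = 3^839 mod 1679 = 487. x_0 ∉ {1, 1678} and s = 1, so 3 is a Miller–Rabin witness and 1679 is composite.
Base 7: x_0 = 7^839 mod 1679 = 21. x_0 ∉ {1, 1678} and s = 1, so 7 is a Miller–Rabin witness and 1679 is composite.
Base 131: x_0 = 131^839 mod 1679 = 278. x_0 ∉ {1, 1678} and s = 1, so 131 is a Miller–Rabin witness and 1679 is composite.
Base 1181: x_0 = 1181^839 mod 1679 = 1455. x_0 ∉ {1, 1678} and s = 1, so 1181 is a Miller–Rabin witness and 1679 is composite.
The smallest witness among the given bases is 3.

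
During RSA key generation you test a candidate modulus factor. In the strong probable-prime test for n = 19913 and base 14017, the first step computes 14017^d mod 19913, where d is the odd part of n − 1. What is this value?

19912

n − 1 = 19912 = 2^3 · 2489, so s = 3 and d = 2489.
14017^2489 mod 19913 = 19912.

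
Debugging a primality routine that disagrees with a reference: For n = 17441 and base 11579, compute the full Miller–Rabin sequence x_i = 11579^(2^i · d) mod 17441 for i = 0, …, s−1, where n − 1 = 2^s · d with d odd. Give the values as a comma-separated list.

n − 1 = 17440 = 2^5 · 545, so s = 5 and d = 545.
x_0 = 11579^545 mod 17441 = 15926.
x_1 = 15926^2 mod 17441 = 10454.
x_2 = 10454^2 mod 17441 = 810.
x_3 = 810^2 mod 17441 = 10783.
x_4 = 10783^2 mod 17441 = 11383.

15926, 10454, 810, 10783, 11383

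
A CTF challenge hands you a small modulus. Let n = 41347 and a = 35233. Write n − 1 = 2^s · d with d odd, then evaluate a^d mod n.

n − 1 = 41346 = 2^1 · 20673, so s = 1 and d = 20673.
By repeated squaring, 35233^20673 ≡ 28642 (mod 41347).

28642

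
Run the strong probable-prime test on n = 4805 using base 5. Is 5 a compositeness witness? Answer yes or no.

n − 1 = 4804 = 2^2 · 1201, so s = 2 and d = 1201.
x_0 = 5^1201 mod 4805 = 2950.
x_0 is neither 1 nor 4804, so continue squaring.
x_1 = 2950^2 mod 4805 = 645.
Reached i = s−1 = 1 without hitting −1: 5 is a Miller–Rabin witness and 4805 is composite.

yes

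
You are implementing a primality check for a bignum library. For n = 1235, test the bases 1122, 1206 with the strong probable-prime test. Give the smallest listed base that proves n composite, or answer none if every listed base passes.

n − 1 = 1234 = 2^1 · 617, so s = 1 and d = 617.
Base 1122: x_0 = 1122^617 mod 1235 = 647. x_0 ∉ {1, 1234} and s = 1, so 1122 is a Miller–Rabin witness and 1235 is composite.
Base 1206: x_0 = 1206^617 mod 1235 = 966. x_0 ∉ {1, 1234} and s = 1, so 1206 is a Miller–Rabin witness and 1235 is composite.
The smallest witness among the given bases is 1122.

1122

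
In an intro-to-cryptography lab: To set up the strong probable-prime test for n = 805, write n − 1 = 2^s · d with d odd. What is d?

201

Halving: 804 → 402 → 201; 201 is odd.
So 804 = 2^2 · 201.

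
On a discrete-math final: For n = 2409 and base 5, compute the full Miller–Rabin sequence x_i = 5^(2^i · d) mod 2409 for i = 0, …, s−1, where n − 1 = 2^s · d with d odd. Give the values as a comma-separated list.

n − 1 = 2408 = 2^3 · 301, so s = 3 and d = 301.
x_0 = 5^301 mod 2409 = 2381.
x_1 = 2381^2 mod 2409 = 784.
x_2 = 784^2 mod 2409 = 361.

2381, 784, 361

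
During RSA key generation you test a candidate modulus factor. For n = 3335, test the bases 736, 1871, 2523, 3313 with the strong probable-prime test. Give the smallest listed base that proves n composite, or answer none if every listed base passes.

736

n − 1 = 3334 = 2^1 · 1667, so s = 1 and d = 1667.
Base 736: x_0 = 736^1667 mod 3335 = 3266. x_0 ∉ {1, 3334} and s = 1, so 736 is a Miller–Rabin witness and 3335 is composite.
Base 1871: x_0 = 1871^1667 mod 3335 = 2566. x_0 ∉ {1, 3334} and s = 1, so 1871 is a Miller–Rabin witness and 3335 is composite.
Base 2523: x_0 = 2523^1667 mod 3335 = 3132. x_0 ∉ {1, 3334} and s = 1, so 2523 is a Miller–Rabin witness and 3335 is composite.
Base 3313: x_0 = 3313^1667 mod 3335 = 1312. x_0 ∉ {1, 3334} and s = 1, so 3313 is a Miller–Rabin witness and 3335 is composite.
The smallest witness among the given bases is 736.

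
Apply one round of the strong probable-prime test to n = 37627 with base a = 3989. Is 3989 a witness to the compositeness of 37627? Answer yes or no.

n − 1 = 37626 = 2^1 · 18813, so s = 1 and d = 18813.
x_0 = 3989^18813 mod 37627 = 28698.
x_0 ∉ {1, 37626} and s = 1, so 3989 is a Miller–Rabin witness and 37627 is composite.

yes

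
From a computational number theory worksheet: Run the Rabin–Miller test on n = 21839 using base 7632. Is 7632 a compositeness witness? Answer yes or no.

no

n − 1 = 21838 = 2^1 · 10919, so s = 1 and d = 10919.
x_0 = 7632^10919 mod 21839 = 21838.
x_0 = 21838 ≡ −1, so 7632 is not a witness.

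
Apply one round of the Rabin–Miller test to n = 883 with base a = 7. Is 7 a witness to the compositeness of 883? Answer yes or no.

n − 1 = 882 = 2^1 · 441, so s = 1 and d = 441.
Repeated squaring mod 883: 7^1 ≡ 7, 7^2 ≡ 49, 7^4 ≡ 635, 7^8 ≡ 577, 7^16 ≡ 38, 7^32 ≡ 561, 7^64 ≡ 373, 7^128 ≡ 498, 7^256 ≡ 764.
441 = 256 + 128 + 32 + 16 + 8 + 1, so 7^441 ≡ 764·498·561·38·577·7 ≡ 882 (mod 883).
x_0 = 7^441 mod 883 = 882.
x_0 = 882 ≡ −1, so 7 is not a witness.

no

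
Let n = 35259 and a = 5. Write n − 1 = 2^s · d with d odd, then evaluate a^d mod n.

14852

n − 1 = 35258 = 2^1 · 17629, so s = 1 and d = 17629.
5^17629 mod 35259 = 14852.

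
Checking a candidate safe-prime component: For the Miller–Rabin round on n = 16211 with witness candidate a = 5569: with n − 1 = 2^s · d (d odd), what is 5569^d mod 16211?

6323

n − 1 = 16210 = 2^1 · 8105, so s = 1 and d = 8105.
5569^8105 mod 16211 = 6323.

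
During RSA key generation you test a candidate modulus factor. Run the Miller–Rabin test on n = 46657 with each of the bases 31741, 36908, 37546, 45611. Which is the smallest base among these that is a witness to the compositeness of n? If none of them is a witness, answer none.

n − 1 = 46656 = 2^6 · 729, so s = 6 and d = 729.
Base 31741: x_0 = 31741^729 mod 46657 = 216. x_0 is neither 1 nor 46656, so continue squaring. x_1 = 216^2 mod 46657 = 46656. x_1 ≡ −1, so 31741 is not a witness.
Base 36908: x_0 = 36908^729 mod 46657 = 31604. x_0 is neither 1 nor 46656, so continue squaring. x_1 = 31604^2 mod 46657 = 26417. x_2 = 26417^2 mod 46657 = 9140. x_3 = 9140^2 mod 46657 = 23570. x_4 = 23570^2 mod 46657 = 1. x_4 = 1 but x_3 ≠ ±1, a nontrivial square root of 1 — 36908 is a witness and 46657 is composite.
Base 37546: x_0 = 37546^729 mod 46657 = 4698. x_0 is neither 1 nor 46656, so continue squaring. x_1 = 4698^2 mod 46657 = 2443. x_2 = 2443^2 mod 46657 = 42810. x_3 = 42810^2 mod 46657 = 9140. x_4 = 9140^2 mod 46657 = 23570. x_5 = 23570^2 mod 46657 = 1. x_5 = 1 but x_4 ≠ ±1, a nontrivial square root of 1 — 37546 is a witness and 46657 is composite.
Base 45611: x_0 = 45611^729 mod 46657 = 37591. x_0 is neither 1 nor 46656, so continue squaring. x_1 = 37591^2 mod 46657 = 29379. x_2 = 29379^2 mod 46657 = 17798. x_3 = 17798^2 mod 46657 = 14431. x_4 = 14431^2 mod 46657 = 23570. x_5 = 23570^2 mod 46657 = 1. x_5 = 1 but x_4 ≠ ±1, a nontrivial square root of 1 — 45611 is a witness and 46657 is composite.
The smallest witness among the given bases is 36908.

36908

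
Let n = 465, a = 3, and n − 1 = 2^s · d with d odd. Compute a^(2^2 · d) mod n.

n − 1 = 464 = 2^4 · 29, so s = 4 and d = 29.
x_0 = 3^29 mod 465 = 393.
x_1 = 393^2 mod 465 = 69.
x_2 = 69^2 mod 465 = 111.

111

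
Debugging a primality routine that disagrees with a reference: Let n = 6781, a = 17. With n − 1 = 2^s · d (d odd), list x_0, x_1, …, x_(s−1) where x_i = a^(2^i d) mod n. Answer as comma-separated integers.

1, 1

n − 1 = 6780 = 2^2 · 1695, so s = 2 and d = 1695.
x_0 = 17^1695 mod 6781 = 1.
x_1 = 1^2 mod 6781 = 1.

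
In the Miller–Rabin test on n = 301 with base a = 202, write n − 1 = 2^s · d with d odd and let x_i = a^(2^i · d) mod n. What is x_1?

176

n − 1 = 300 = 2^2 · 75, so s = 2 and d = 75.
x_0 = 202^75 mod 301 = 174.
x_1 = 174^2 mod 301 = 176.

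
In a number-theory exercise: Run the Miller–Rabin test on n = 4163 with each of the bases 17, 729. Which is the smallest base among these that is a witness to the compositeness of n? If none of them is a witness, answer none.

17

n − 1 = 4162 = 2^1 · 2081, so s = 1 and d = 2081.
Base 17: x_0 = 17^2081 mod 4163 = 1206. x_0 ∉ {1, 4162} and s = 1, so 17 is a Miller–Rabin witness and 4163 is composite.
Base 729: x_0 = 729^2081 mod 4163 = 2832. x_0 ∉ {1, 4162} and s = 1, so 729 is a Miller–Rabin witness and 4163 is composite.
The smallest witness among the given bases is 17.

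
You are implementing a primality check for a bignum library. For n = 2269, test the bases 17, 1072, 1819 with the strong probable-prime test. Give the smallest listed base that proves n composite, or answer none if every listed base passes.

n − 1 = 2268 = 2^2 · 567, so s = 2 and d = 567.
Base 17: x_0 = 17^567 mod 2269 = 2268. x_0 = 2268 ≡ −1, so 17 is not a witness.
Base 1072: x_0 = 1072^567 mod 2269 = 1287. x_0 is neither 1 nor 2268, so continue squaring. x_1 = 1287^2 mod 2269 = 2268. x_1 ≡ −1, so 1072 is not a witness.
Base 1819: x_0 = 1819^567 mod 2269 = 982. x_0 is neither 1 nor 2268, so continue squaring. x_1 = 982^2 mod 2269 = 2268. x_1 ≡ −1, so 1819 is not a witness.
No listed base is a witness for 2269.

none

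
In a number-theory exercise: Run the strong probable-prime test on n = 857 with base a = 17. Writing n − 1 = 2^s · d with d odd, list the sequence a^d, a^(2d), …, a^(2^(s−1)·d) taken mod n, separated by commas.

188, 207, 856

n − 1 = 856 = 2^3 · 107, so s = 3 and d = 107.
x_0 = 17^107 mod 857 = 188.
x_1 = 188^2 mod 857 = 207.
x_2 = 207^2 mod 857 = 856.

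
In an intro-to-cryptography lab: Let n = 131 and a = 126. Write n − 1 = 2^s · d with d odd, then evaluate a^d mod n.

130

n − 1 = 130 = 2^1 · 65, so s = 1 and d = 65.
By repeated squaring, 126^65 ≡ 130 (mod 131).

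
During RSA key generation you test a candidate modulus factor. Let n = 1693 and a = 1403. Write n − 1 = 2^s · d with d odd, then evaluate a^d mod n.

n − 1 = 1692 = 2^2 · 423, so s = 2 and d = 423.
Repeated squaring mod 1693: 1403^1 ≡ 1403, 1403^2 ≡ 1143, 1403^4 ≡ 1146, 1403^8 ≡ 1241, 1403^16 ≡ 1144, 1403^32 ≡ 47, 1403^64 ≡ 516, 1403^128 ≡ 455, 1403^256 ≡ 479.
423 = 256 + 128 + 32 + 4 + 2 + 1, so 1403^423 ≡ 479·455·47·1146·1143·1403 ≡ 1601 (mod 1693).

1601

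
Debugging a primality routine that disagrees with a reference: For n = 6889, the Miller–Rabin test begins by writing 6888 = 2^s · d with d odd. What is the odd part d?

861

Halving: 6888 → 3444 → 1722 → 861; 861 is odd.
So 6888 = 2^3 · 861.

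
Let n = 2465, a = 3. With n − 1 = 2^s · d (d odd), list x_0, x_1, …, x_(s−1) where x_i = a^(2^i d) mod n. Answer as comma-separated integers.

n − 1 = 2464 = 2^5 · 77, so s = 5 and d = 77.
x_0 = 3^77 mod 2465 = 2018.
x_1 = 2018^2 mod 2465 = 144.
x_2 = 144^2 mod 2465 = 1016.
x_3 = 1016^2 mod 2465 = 1886.
x_4 = 1886^2 mod 2465 = 1.

2018, 144, 1016, 1886, 1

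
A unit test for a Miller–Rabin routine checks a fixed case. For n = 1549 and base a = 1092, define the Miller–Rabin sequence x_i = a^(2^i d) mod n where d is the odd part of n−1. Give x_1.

n − 1 = 1548 = 2^2 · 387, so s = 2 and d = 387.
x_0 = 1092^387 mod 1549 = 1461.
x_1 = 1461^2 mod 1549 = 1548.

1548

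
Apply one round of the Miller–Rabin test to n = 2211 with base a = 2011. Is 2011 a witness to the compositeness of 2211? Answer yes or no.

n − 1 = 2210 = 2^1 · 1105, so s = 1 and d = 1105.
Repeated squaring mod 2211: 2011^1 ≡ 2011, 2011^2 ≡ 202, 2011^4 ≡ 1006, 2011^8 ≡ 1609, 2011^16 ≡ 2011, 2011^32 ≡ 202, 2011^64 ≡ 1006, 2011^128 ≡ 1609, 2011^256 ≡ 2011, 2011^512 ≡ 202, 2011^1024 ≡ 1006.
1105 = 1024 + 64 + 16 + 1, so 2011^1105 ≡ 1006·1006·2011·2011 ≡ 1 (mod 2211).
x_0 = 2011^1105 mod 2211 = 1.
x_0 = 1, so 2011 is not a witness.

no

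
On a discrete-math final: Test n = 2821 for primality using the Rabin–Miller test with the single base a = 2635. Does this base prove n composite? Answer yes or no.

yes

n − 1 = 2820 = 2^2 · 705, so s = 2 and d = 705.
x_0 = 2635^705 mod 2821 = 2666.
x_0 is neither 1 nor 2820, so continue squaring.
x_1 = 2666^2 mod 2821 = 1457.
Reached i = s−1 = 1 without hitting −1: 2635 is a Miller–Rabin witness and 2821 is composite.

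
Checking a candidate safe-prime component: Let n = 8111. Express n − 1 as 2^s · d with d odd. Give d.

4055

Halving: 8110 → 4055; 4055 is odd.
So 8110 = 2^1 · 4055.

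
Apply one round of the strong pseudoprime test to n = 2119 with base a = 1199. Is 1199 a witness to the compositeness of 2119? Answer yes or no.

no

n − 1 = 2118 = 2^1 · 1059, so s = 1 and d = 1059.
x_0 = 1199^1059 mod 2119 = 1.
x_0 = 1, so 1199 is not a witness.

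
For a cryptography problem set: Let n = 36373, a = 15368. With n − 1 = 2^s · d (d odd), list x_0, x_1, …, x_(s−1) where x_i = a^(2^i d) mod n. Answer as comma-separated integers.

36372, 1

n − 1 = 36372 = 2^2 · 9093, so s = 2 and d = 9093.
x_0 = 15368^9093 mod 36373 = 36372.
x_1 = 36372^2 mod 36373 = 1.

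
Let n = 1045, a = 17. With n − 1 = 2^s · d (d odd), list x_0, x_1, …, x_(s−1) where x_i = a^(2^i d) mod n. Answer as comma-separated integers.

457, 894

n − 1 = 1044 = 2^2 · 261, so s = 2 and d = 261.
x_0 = 17^261 mod 1045 = 457.
x_1 = 457^2 mod 1045 = 894.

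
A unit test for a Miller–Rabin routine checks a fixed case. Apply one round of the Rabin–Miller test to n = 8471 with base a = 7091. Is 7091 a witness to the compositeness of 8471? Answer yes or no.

n − 1 = 8470 = 2^1 · 4235, so s = 1 and d = 4235.
Repeated squaring mod 8471: 7091^1 ≡ 7091, 7091^2 ≡ 6896, 7091^4 ≡ 7093, 7091^8 ≡ 1380, 7091^16 ≡ 6896, 7091^32 ≡ 7093, 7091^64 ≡ 1380, 7091^128 ≡ 6896, 7091^256 ≡ 7093, 7091^512 ≡ 1380, 7091^1024 ≡ 6896, 7091^2048 ≡ 7093, 7091^4096 ≡ 1380.
4235 = 4096 + 128 + 8 + 2 + 1, so 7091^4235 ≡ 1380·6896·1380·6896·7091 ≡ 8470 (mod 8471).
x_0 = 7091^4235 mod 8471 = 8470.
x_0 = 8470 ≡ −1, so 7091 is not a witness.

no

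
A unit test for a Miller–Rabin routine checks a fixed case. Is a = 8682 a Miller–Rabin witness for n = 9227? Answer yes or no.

no

n − 1 = 9226 = 2^1 · 4613, so s = 1 and d = 4613.
x_0 = 8682^4613 mod 9227 = 1.
x_0 = 1, so 8682 is not a witness.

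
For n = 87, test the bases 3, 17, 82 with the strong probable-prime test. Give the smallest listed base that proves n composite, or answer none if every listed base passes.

n − 1 = 86 = 2^1 · 43, so s = 1 and d = 43.
Base 3: x_0 = 3^43 mod 87 = 84. x_0 ∉ {1, 86} and s = 1, so 3 is a Miller–Rabin witness and 87 is composite.
Base 17: x_0 = 17^43 mod 87 = 41. x_0 ∉ {1, 86} and s = 1, so 17 is a Miller–Rabin witness and 87 is composite.
Base 82: x_0 = 82^43 mod 87 = 82. x_0 ∉ {1, 86} and s = 1, so 82 is a Miller–Rabin witness and 87 is composite.
The smallest witness among the given bases is 3.

3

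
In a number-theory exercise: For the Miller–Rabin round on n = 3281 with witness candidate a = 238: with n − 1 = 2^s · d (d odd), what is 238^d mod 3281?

n − 1 = 3280 = 2^4 · 205, so s = 4 and d = 205.
238^205 mod 3281 = 1173.

1173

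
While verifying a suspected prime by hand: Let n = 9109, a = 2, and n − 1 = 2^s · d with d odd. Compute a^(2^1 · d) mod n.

n − 1 = 9108 = 2^2 · 2277, so s = 2 and d = 2277.
x_0 = 2^2277 mod 9109 = 7123.
x_1 = 7123^2 mod 9109 = 9108.

9108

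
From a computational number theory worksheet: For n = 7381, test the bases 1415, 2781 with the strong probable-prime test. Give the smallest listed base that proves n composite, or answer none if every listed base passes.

1415

n − 1 = 7380 = 2^2 · 1845, so s = 2 and d = 1845.
Base 1415: x_0 = 1415^1845 mod 7381 = 3112. x_0 is neither 1 nor 7380, so continue squaring. x_1 = 3112^2 mod 7381 = 672. Reached i = s−1 = 1 without hitting −1: 1415 is a Miller–Rabin witness and 7381 is composite.
Base 2781: x_0 = 2781^1845 mod 7381 = 5611. x_0 is neither 1 nor 7380, so continue squaring. x_1 = 5611^2 mod 7381 = 3356. Reached i = s−1 = 1 without hitting −1: 2781 is a Miller–Rabin witness and 7381 is composite.
The smallest witness among the given bases is 1415.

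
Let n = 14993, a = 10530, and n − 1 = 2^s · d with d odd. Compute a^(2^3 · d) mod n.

n − 1 = 14992 = 2^4 · 937, so s = 4 and d = 937.
x_0 = 10530^937 mod 14993 = 14606.
x_1 = 14606^2 mod 14993 = 14832.
x_2 = 14832^2 mod 14993 = 10928.
x_3 = 10928^2 mod 14993 = 1939.

1939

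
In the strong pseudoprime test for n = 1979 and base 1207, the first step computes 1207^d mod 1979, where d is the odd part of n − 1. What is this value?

n − 1 = 1978 = 2^1 · 989, so s = 1 and d = 989.
By repeated squaring, 1207^989 ≡ 1978 (mod 1979).

1978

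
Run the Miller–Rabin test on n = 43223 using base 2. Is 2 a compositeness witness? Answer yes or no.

no

n − 1 = 43222 = 2^1 · 21611, so s = 1 and d = 21611.
x_0 = 2^21611 mod 43223 = 1.
x_0 = 1, so 2 is not a witness.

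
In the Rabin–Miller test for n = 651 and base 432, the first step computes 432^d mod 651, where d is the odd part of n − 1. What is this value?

n − 1 = 650 = 2^1 · 325, so s = 1 and d = 325.
432^325 mod 651 = 495.

495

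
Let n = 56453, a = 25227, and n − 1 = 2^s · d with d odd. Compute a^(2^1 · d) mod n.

n − 1 = 56452 = 2^2 · 14113, so s = 2 and d = 14113.
Repeated squaring mod 56453: 25227^1 ≡ 25227, 25227^2 ≡ 6860, 25227^4 ≡ 34251, 25227^8 ≡ 37661, 25227^16 ≡ 25749, 25227^32 ≡ 26969, 25227^64 ≡ 42962, 25227^128 ≡ 2609, 25227^256 ≡ 32521, 25227^512 ≡ 24939, 25227^1024 ≡ 11020, 25227^2048 ≡ 9997, 25227^4096 ≡ 18199, 25227^8192 ≡ 50303.
14113 = 8192 + 4096 + 1024 + 512 + 256 + 32 + 1, so 25227^14113 ≡ 50303·18199·11020·24939·32521·26969·25227 ≡ 1 (mod 56453).
x_0 = 1.
x_1 = 1^2 mod 56453 = 1.

1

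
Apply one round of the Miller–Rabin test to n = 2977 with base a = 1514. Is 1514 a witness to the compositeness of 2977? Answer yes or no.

no

n − 1 = 2976 = 2^5 · 93, so s = 5 and d = 93.
x_0 = 1514^93 mod 2977 = 2397.
x_0 is neither 1 nor 2976, so continue squaring.
x_1 = 2397^2 mod 2977 = 2976.
x_1 ≡ −1, so 1514 is not a witness.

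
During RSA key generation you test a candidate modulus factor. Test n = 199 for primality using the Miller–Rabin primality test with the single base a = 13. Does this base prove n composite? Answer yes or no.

no

n − 1 = 198 = 2^1 · 99, so s = 1 and d = 99.
Repeated squaring mod 199: 13^1 ≡ 13, 13^2 ≡ 169, 13^4 ≡ 104, 13^8 ≡ 70, 13^16 ≡ 124, 13^32 ≡ 53, 13^64 ≡ 23.
99 = 64 + 32 + 2 + 1, so 13^99 ≡ 23·53·169·13 ≡ 1 (mod 199).
x_0 = 13^99 mod 199 = 1.
x_0 = 1, so 13 is not a witness.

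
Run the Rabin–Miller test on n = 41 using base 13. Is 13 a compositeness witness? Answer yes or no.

no

n − 1 = 40 = 2^3 · 5, so s = 3 and d = 5.
x_0 = 13^5 mod 41 = 38.
x_0 is neither 1 nor 40, so continue squaring.
x_1 = 38^2 mod 41 = 9.
x_2 = 9^2 mod 41 = 40.
x_2 ≡ −1, so 13 is not a witness.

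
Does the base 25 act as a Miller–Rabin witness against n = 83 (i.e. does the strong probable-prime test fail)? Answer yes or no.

n − 1 = 82 = 2^1 · 41, so s = 1 and d = 41.
x_0 = 25^41 mod 83 = 1.
x_0 = 1, so 25 is not a witness.

no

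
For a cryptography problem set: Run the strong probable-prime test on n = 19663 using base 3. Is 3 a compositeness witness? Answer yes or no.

yes

n − 1 = 19662 = 2^1 · 9831, so s = 1 and d = 9831.
x_0 = 3^9831 mod 19663 = 7076.
x_0 ∉ {1, 19662} and s = 1, so 3 is a Miller–Rabin witness and 19663 is composite.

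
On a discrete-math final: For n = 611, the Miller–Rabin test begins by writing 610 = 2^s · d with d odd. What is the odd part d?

Halving: 610 → 305; 305 is odd.
So 610 = 2^1 · 305.

305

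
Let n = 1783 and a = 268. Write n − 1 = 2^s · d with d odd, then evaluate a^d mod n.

n − 1 = 1782 = 2^1 · 891, so s = 1 and d = 891.
268^891 mod 1783 = 1.

1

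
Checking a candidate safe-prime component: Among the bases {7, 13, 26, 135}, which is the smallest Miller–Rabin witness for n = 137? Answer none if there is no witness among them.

n − 1 = 136 = 2^3 · 17, so s = 3 and d = 17.
Base 7: x_0 = 7^17 mod 137 = 100. x_0 is neither 1 nor 136, so continue squaring. x_1 = 100^2 mod 137 = 136. x_1 ≡ −1, so 7 is not a witness.
Base 13: x_0 = 13^17 mod 137 = 127. x_0 is neither 1 nor 136, so continue squaring. x_1 = 127^2 mod 137 = 100. x_2 = 100^2 mod 137 = 136. x_2 ≡ −1, so 13 is not a witness.
Base 26: x_0 = 26^17 mod 137 = 96. x_0 is neither 1 nor 136, so continue squaring. x_1 = 96^2 mod 137 = 37. x_2 = 37^2 mod 137 = 136. x_2 ≡ −1, so 26 is not a witness.
Base 135: x_0 = 135^17 mod 137 = 37. x_0 is neither 1 nor 136, so continue squaring. x_1 = 37^2 mod 137 = 136. x_1 ≡ −1, so 135 is not a witness.
No listed base is a witness for 137.

none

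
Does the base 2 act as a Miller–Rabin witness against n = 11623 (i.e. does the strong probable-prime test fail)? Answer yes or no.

n − 1 = 11622 = 2^1 · 5811, so s = 1 and d = 5811.
x_0 = 2^5811 mod 11623 = 8066.
x_0 ∉ {1, 11622} and s = 1, so 2 is a Miller–Rabin witness and 11623 is composite.

yes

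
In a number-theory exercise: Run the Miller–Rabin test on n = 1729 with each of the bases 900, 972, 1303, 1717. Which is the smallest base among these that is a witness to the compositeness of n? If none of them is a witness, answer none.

none

n − 1 = 1728 = 2^6 · 27, so s = 6 and d = 27.
Base 900: x_0 = 900^27 mod 1729 = 1. x_0 = 1, so 900 is not a witness.
Base 972: x_0 = 972^27 mod 1729 = 1728. x_0 = 1728 ≡ −1, so 972 is not a witness.
Base 1303: x_0 = 1303^27 mod 1729 = 1. x_0 = 1, so 1303 is not a witness.
Base 1717: x_0 = 1717^27 mod 1729 = 1. x_0 = 1, so 1717 is not a witness.
No listed base is a witness for 1729.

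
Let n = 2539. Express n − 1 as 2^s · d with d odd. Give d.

Halving: 2538 → 1269; 1269 is odd.
So 2538 = 2^1 · 1269.

1269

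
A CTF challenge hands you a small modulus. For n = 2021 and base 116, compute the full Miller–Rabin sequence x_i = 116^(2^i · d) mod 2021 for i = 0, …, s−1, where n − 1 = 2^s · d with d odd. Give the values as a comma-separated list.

1707, 1588

n − 1 = 2020 = 2^2 · 505, so s = 2 and d = 505.
x_0 = 116^505 mod 2021 = 1707.
x_1 = 1707^2 mod 2021 = 1588.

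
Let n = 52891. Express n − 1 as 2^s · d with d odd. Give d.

Halving: 52890 → 26445; 26445 is odd.
So 52890 = 2^1 · 26445.

26445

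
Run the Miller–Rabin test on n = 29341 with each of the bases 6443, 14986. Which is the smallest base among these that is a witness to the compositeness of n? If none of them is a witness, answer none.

n − 1 = 29340 = 2^2 · 7335, so s = 2 and d = 7335.
Base 6443: x_0 = 6443^7335 mod 29341 = 2917. x_0 is neither 1 nor 29340, so continue squaring. x_1 = 2917^2 mod 29341 = 29340. x_1 ≡ −1, so 6443 is not a witness.
Base 14986: x_0 = 14986^7335 mod 29341 = 11101. x_0 is neither 1 nor 29340, so continue squaring. x_1 = 11101^2 mod 29341 = 1. x_1 = 1 but x_0 ≠ ±1, a nontrivial square root of 1 — 14986 is a witness and 29341 is composite.
The smallest witness among the given bases is 14986.

14986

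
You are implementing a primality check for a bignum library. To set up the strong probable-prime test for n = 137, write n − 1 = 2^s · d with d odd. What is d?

17

Halving: 136 → 68 → 34 → 17; 17 is odd.
So 136 = 2^3 · 17.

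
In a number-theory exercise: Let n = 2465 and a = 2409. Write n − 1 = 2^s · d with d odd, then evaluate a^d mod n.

n − 1 = 2464 = 2^5 · 77, so s = 5 and d = 77.
2409^77 mod 2465 = 1119.

1119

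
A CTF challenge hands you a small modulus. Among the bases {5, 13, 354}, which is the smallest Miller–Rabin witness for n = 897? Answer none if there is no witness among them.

5

n − 1 = 896 = 2^7 · 7, so s = 7 and d = 7.
Base 5: x_0 = 5^7 mod 897 = 86. x_0 is neither 1 nor 896, so continue squaring. x_1 = 86^2 mod 897 = 220. x_2 = 220^2 mod 897 = 859. x_3 = 859^2 mod 897 = 547. x_4 = 547^2 mod 897 = 508. x_5 = 508^2 mod 897 = 625. x_6 = 625^2 mod 897 = 430. Reached i = s−1 = 6 without hitting −1: 5 is a Miller–Rabin witness and 897 is composite.
Base 13: x_0 = 13^7 mod 897 = 676. x_0 is neither 1 nor 896, so continue squaring. x_1 = 676^2 mod 897 = 403. x_2 = 403^2 mod 897 = 52. x_3 = 52^2 mod 897 = 13. x_4 = 13^2 mod 897 = 169. x_5 = 169^2 mod 897 = 754. x_6 = 754^2 mod 897 = 715. Reached i = s−1 = 6 without hitting −1: 13 is a Miller–Rabin witness and 897 is composite.
Base 354: x_0 = 354^7 mod 897 = 510. x_0 is neither 1 nor 896, so continue squaring. x_1 = 510^2 mod 897 = 867. x_2 = 867^2 mod 897 = 3. x_3 = 3^2 mod 897 = 9. x_4 = 9^2 mod 897 = 81. x_5 = 81^2 mod 897 = 282. x_6 = 282^2 mod 897 = 588. Reached i = s−1 = 6 without hitting −1: 354 is a Miller–Rabin witness and 897 is composite.
The smallest witness among the given bases is 5.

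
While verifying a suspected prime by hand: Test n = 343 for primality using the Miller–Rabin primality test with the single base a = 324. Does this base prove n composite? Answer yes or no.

n − 1 = 342 = 2^1 · 171, so s = 1 and d = 171.
x_0 = 324^171 mod 343 = 1.
x_0 = 1, so 324 is not a witness.

no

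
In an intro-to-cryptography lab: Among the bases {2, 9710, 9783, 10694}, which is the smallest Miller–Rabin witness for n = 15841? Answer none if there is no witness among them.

n − 1 = 15840 = 2^5 · 495, so s = 5 and d = 495.
Base 2: x_0 = 2^495 mod 15841 = 1. x_0 = 1, so 2 is not a witness.
Base 9710: x_0 = 9710^495 mod 15841 = 1. x_0 = 1, so 9710 is not a witness.
Base 9783: x_0 = 9783^495 mod 15841 = 1. x_0 = 1, so 9783 is not a witness.
Base 10694: x_0 = 10694^495 mod 15841 = 15840. x_0 = 15840 ≡ −1, so 10694 is not a witness.
No listed base is a witness for 15841.

none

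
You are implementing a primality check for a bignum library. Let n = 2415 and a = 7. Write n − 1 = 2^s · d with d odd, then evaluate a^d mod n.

n − 1 = 2414 = 2^1 · 1207, so s = 1 and d = 1207.
Repeated squaring mod 2415: 7^1 ≡ 7, 7^2 ≡ 49, 7^4 ≡ 2401, 7^8 ≡ 196, 7^16 ≡ 2191, 7^32 ≡ 1876, 7^64 ≡ 721, 7^128 ≡ 616, 7^256 ≡ 301, 7^512 ≡ 1246, 7^1024 ≡ 2086.
1207 = 1024 + 128 + 32 + 16 + 4 + 2 + 1, so 7^1207 ≡ 2086·616·1876·2191·2401·49·7 ≡ 448 (mod 2415).

448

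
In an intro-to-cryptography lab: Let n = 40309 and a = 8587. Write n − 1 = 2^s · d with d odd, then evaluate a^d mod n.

n − 1 = 40308 = 2^2 · 10077, so s = 2 and d = 10077.
8587^10077 mod 40309 = 16349.

16349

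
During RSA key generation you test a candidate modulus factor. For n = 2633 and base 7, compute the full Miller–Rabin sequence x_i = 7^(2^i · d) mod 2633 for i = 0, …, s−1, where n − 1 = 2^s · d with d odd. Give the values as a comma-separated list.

1, 1, 1

n − 1 = 2632 = 2^3 · 329, so s = 3 and d = 329.
x_0 = 7^329 mod 2633 = 1.
x_1 = 1^2 mod 2633 = 1.
x_2 = 1^2 mod 2633 = 1.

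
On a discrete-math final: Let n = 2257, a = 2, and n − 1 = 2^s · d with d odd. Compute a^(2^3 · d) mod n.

766

n − 1 = 2256 = 2^4 · 141, so s = 4 and d = 141.
x_0 = 2^141 mod 2257 = 643.
x_1 = 643^2 mod 2257 = 418.
x_2 = 418^2 mod 2257 = 935.
x_3 = 935^2 mod 2257 = 766.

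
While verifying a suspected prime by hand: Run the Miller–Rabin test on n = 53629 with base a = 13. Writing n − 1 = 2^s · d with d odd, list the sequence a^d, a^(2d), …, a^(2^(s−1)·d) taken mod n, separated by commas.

1, 1

n − 1 = 53628 = 2^2 · 13407, so s = 2 and d = 13407.
x_0 = 13^13407 mod 53629 = 1.
x_1 = 1^2 mod 53629 = 1.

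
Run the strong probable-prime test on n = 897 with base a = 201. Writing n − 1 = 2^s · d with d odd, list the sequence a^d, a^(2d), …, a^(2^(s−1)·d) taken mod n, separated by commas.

618, 699, 633, 627, 243, 744, 87

n − 1 = 896 = 2^7 · 7, so s = 7 and d = 7.
x_0 = 201^7 mod 897 = 618.
x_1 = 618^2 mod 897 = 699.
x_2 = 699^2 mod 897 = 633.
x_3 = 633^2 mod 897 = 627.
x_4 = 627^2 mod 897 = 243.
x_5 = 243^2 mod 897 = 744.
x_6 = 744^2 mod 897 = 87.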